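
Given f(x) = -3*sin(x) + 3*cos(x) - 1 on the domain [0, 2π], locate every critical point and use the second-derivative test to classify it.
f'(x) = -3*sqrt(2)*sin(x + pi/4)

Solve f'(x) = 0 on [0, 2π]:
  f'(x) = 0 ⇔ -3*cos(x) = 3*sin(x) ⇔ tan(x) = -1, i.e. x = arctan(-1) + nπ; keep the solutions lying in [0, 2π].
  ⇒ x = 3*pi/4 ≈ 2.3562, 7*pi/4 ≈ 5.4978

f''(x) = -3*sqrt(2)*cos(x + pi/4)
Second-derivative test at each critical point:
  f''(2.3562) = 4.2426 > 0 → local minimum
  f''(5.4978) = -4.2426 < 0 → local maximum

Critical points: x = 3*pi/4 ≈ 2.3562 (local minimum); x = 7*pi/4 ≈ 5.4978 (local maximum)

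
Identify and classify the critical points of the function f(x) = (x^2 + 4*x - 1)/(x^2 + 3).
f'(x) = 4*(-x^2 + 2*x + 3)/(x^4 + 6*x^2 + 9)

Solve f'(x) = 0:
  f'(x) = -4*(x - 3)*(x + 1)/(x^2 + 3)^2; the denominator is positive wherever f is defined, so f'(x) = 0 ⇔ -4*x^2 + 8*x + 12 = 0.
  Factor: -4*x^2 + 8*x + 12 = -4*(x - 3)*(x + 1) = 0.
  ⇒ x = -1, 3

f''(x) = 8*(x^3 - 3*x^2 - 9*x + 3)/(x^6 + 9*x^4 + 27*x^2 + 27)
Second-derivative test at each critical point:
  f''(-1) = 1 > 0 → local minimum
  f''(3) = -1/9 < 0 → local maximum

Critical points: x = -1 (local minimum); x = 3 (local maximum)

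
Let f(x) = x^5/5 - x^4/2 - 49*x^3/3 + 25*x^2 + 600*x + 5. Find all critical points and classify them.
f'(x) = x^4 - 2*x^3 - 49*x^2 + 50*x + 600

Solve f'(x) = 0:
  Factor: x^4 - 2*x^3 - 49*x^2 + 50*x + 600 = (x - 6)*(x - 5)*(x + 4)*(x + 5) = 0.
  ⇒ x = -5, -4, 5, 6

f''(x) = 4*x^3 - 6*x^2 - 98*x + 50
Second-derivative test at each critical point:
  f''(-5) = -110 < 0 → local maximum
  f''(-4) = 90 > 0 → local minimum
  f''(5) = -90 < 0 → local maximum
  f''(6) = 110 > 0 → local minimum

Critical points: x = -5 (local maximum); x = -4 (local minimum); x = 5 (local maximum); x = 6 (local minimum)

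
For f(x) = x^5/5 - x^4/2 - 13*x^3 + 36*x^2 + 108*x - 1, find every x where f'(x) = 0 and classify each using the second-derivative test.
f'(x) = x^4 - 2*x^3 - 39*x^2 + 72*x + 108

Solve f'(x) = 0:
  Factor: x^4 - 2*x^3 - 39*x^2 + 72*x + 108 = (x - 6)*(x - 3)*(x + 1)*(x + 6) = 0.
  ⇒ x = -6, -1, 3, 6

f''(x) = 4*x^3 - 6*x^2 - 78*x + 72
Second-derivative test at each critical point:
  f''(-6) = -540 < 0 → local maximum
  f''(-1) = 140 > 0 → local minimum
  f''(3) = -108 < 0 → local maximum
  f''(6) = 252 > 0 → local minimum

Critical points: x = -6 (local maximum); x = -1 (local minimum); x = 3 (local maximum); x = 6 (local minimum)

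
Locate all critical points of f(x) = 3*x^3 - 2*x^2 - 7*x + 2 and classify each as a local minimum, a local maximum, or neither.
f'(x) = 9*x^2 - 4*x - 7

Solve f'(x) = 0:
  9*x^2 - 4*x - 7 = 0 has no rational roots; quadratic formula: x = (4 ± √268)/18.
  ⇒ x = 2/9 - sqrt(67)/9 ≈ -0.6873, 2/9 + sqrt(67)/9 ≈ 1.1317

f''(x) = 18*x - 4
Second-derivative test at each critical point:
  f''(-0.6873) = -16.3707 < 0 → local maximum
  f''(1.1317) = 16.3707 > 0 → local minimum

Critical points: x = 2/9 - sqrt(67)/9 ≈ -0.6873 (local maximum); x = 2/9 + sqrt(67)/9 ≈ 1.1317 (local minimum)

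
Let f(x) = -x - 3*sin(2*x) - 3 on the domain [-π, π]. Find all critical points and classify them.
f'(x) = 12*sin(x)^2 - 7

Solve f'(x) = 0 on [-π, π]:
  f'(x) = 0 ⇔ cos(2*x) = -1/6, i.e. 2*x = ±arccos(-1/6) + 2nπ; keep the solutions lying in [-π, π].
  ⇒ x = -pi + acos(-1/6)/2 ≈ -2.2725, -acos(-1/6)/2 ≈ -0.8691, acos(-1/6)/2 ≈ 0.8691, pi - acos(-1/6)/2 ≈ 2.2725

f''(x) = 12*sin(2*x)
Second-derivative test at each critical point:
  f''(-2.2725) = 11.8322 > 0 → local minimum
  f''(-0.8691) = -11.8322 < 0 → local maximum
  f''(0.8691) = 11.8322 > 0 → local minimum
  f''(2.2725) = -11.8322 < 0 → local maximum

Critical points: x = -pi + acos(-1/6)/2 ≈ -2.2725 (local minimum); x = -acos(-1/6)/2 ≈ -0.8691 (local maximum); x = acos(-1/6)/2 ≈ 0.8691 (local minimum); x = pi - acos(-1/6)/2 ≈ 2.2725 (local maximum)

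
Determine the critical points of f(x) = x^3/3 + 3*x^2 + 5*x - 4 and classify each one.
f'(x) = x^2 + 6*x + 5

Solve f'(x) = 0:
  Factor: x^2 + 6*x + 5 = (x + 1)*(x + 5) = 0.
  ⇒ x = -5, -1

f''(x) = 2*x + 6
Second-derivative test at each critical point:
  f''(-5) = -4 < 0 → local maximum
  f''(-1) = 4 > 0 → local minimum

Critical points: x = -5 (local maximum); x = -1 (local minimum)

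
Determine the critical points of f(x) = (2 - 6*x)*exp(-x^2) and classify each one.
f'(x) = 2*(2*x*(3*x - 1) - 3)*exp(-x^2)

Solve f'(x) = 0:
  f'(x) = (12*x^2 - 4*x - 6)·exp(-x^2) and exp(-x^2) > 0 for every x, so f'(x) = 0 ⇔ 12*x^2 - 4*x - 6 = 0.
  Factor: 12*x^2 - 4*x - 6 = 2*(6*x^2 - 2*x - 3); 6*x^2 - 2*x - 3 = 0 has no rational roots; quadratic formula: x = (2 ± √76)/12.
  ⇒ x = 1/6 - sqrt(19)/6 ≈ -0.5598, 1/6 + sqrt(19)/6 ≈ 0.8931

f''(x) = 4*(2*x^2*(1 - 3*x) + 9*x - 1)*exp(-x^2)
Second-derivative test at each critical point:
  f''(-0.5598) = -12.7447 < 0 → local maximum
  f''(0.8931) = 7.8522 > 0 → local minimum

Critical points: x = 1/6 - sqrt(19)/6 ≈ -0.5598 (local maximum); x = 1/6 + sqrt(19)/6 ≈ 0.8931 (local minimum)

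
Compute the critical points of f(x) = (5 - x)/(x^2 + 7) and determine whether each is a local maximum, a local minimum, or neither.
f'(x) = (-x^2 + 2*x*(x - 5) - 7)/(x^2 + 7)^2

Solve f'(x) = 0:
  f'(x) = (x^2 - 10*x - 7)/(x^2 + 7)^2; the denominator is positive wherever f is defined, so f'(x) = 0 ⇔ x^2 - 10*x - 7 = 0.
  x^2 - 10*x - 7 = 0 has no rational roots; quadratic formula: x = (10 ± √128)/2.
  ⇒ x = 5 - 4*sqrt(2) ≈ -0.6569, 5 + 4*sqrt(2) ≈ 10.6569

f''(x) = 2*(4*x^2*(5 - x) + (3*x - 5)*(x^2 + 7))/(x^2 + 7)^3
Second-derivative test at each critical point:
  f''(-0.6569) = -0.2049 < 0 → local maximum
  f''(10.6569) = 0.0008 > 0 → local minimum

Critical points: x = 5 - 4*sqrt(2) ≈ -0.6569 (local maximum); x = 5 + 4*sqrt(2) ≈ 10.6569 (local minimum)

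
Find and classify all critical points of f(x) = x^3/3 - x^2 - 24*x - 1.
f'(x) = x^2 - 2*x - 24

Solve f'(x) = 0:
  Factor: x^2 - 2*x - 24 = (x - 6)*(x + 4) = 0.
  ⇒ x = -4, 6

f''(x) = 2*x - 2
Second-derivative test at each critical point:
  f''(-4) = -10 < 0 → local maximum
  f''(6) = 10 > 0 → local minimum

Critical points: x = -4 (local maximum); x = 6 (local minimum)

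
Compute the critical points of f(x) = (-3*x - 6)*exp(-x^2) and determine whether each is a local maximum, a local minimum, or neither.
f'(x) = 3*(2*x*(x + 2) - 1)*exp(-x^2)

Solve f'(x) = 0:
  f'(x) = (6*x^2 + 12*x - 3)·exp(-x^2) and exp(-x^2) > 0 for every x, so f'(x) = 0 ⇔ 6*x^2 + 12*x - 3 = 0.
  Factor: 6*x^2 + 12*x - 3 = 3*(2*x^2 + 4*x - 1); 2*x^2 + 4*x - 1 = 0 has no rational roots; quadratic formula: x = (-4 ± √24)/4.
  ⇒ x = -sqrt(6)/2 - 1 ≈ -2.2247, -1 + sqrt(6)/2 ≈ 0.2247

f''(x) = 6*(-2*x^2*(x + 2) + 3*x + 2)*exp(-x^2)
Second-derivative test at each critical point:
  f''(-2.2247) = -0.1042 < 0 → local maximum
  f''(0.2247) = 13.9730 > 0 → local minimum

Critical points: x = -sqrt(6)/2 - 1 ≈ -2.2247 (local maximum); x = -1 + sqrt(6)/2 ≈ 0.2247 (local minimum)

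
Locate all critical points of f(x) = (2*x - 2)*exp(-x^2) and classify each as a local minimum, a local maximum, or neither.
f'(x) = 2*(-2*x*(x - 1) + 1)*exp(-x^2)

Solve f'(x) = 0:
  f'(x) = (-4*x^2 + 4*x + 2)·exp(-x^2) and exp(-x^2) > 0 for every x, so f'(x) = 0 ⇔ -4*x^2 + 4*x + 2 = 0.
  Factor: -4*x^2 + 4*x + 2 = -2*(2*x^2 - 2*x - 1); 2*x^2 - 2*x - 1 = 0 has no rational roots; quadratic formula: x = (2 ± √12)/4.
  ⇒ x = 1/2 - sqrt(3)/2 ≈ -0.3660, 1/2 + sqrt(3)/2 ≈ 1.3660

f''(x) = 4*(2*x^2*(x - 1) - 3*x + 1)*exp(-x^2)
Second-derivative test at each critical point:
  f''(-0.3660) = 6.0595 > 0 → local minimum
  f''(1.3660) = -1.0721 < 0 → local maximum

Critical points: x = 1/2 - sqrt(3)/2 ≈ -0.3660 (local minimum); x = 1/2 + sqrt(3)/2 ≈ 1.3660 (local maximum)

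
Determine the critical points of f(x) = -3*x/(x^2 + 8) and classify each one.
f'(x) = 3*(x^2 - 8)/(x^2 + 8)^2

Solve f'(x) = 0:
  f'(x) = 3*(x^2 - 8)/(x^2 + 8)^2; the denominator is positive wherever f is defined, so f'(x) = 0 ⇔ 3*x^2 - 24 = 0.
  Factor: 3*x^2 - 24 = 3*(x^2 - 8); x^2 - 8 = 0 has no rational roots; quadratic formula: x = (0 ± √32)/2.
  ⇒ x = -2*sqrt(2) ≈ -2.8284, 2*sqrt(2) ≈ 2.8284

f''(x) = 6*x*(24 - x^2)/(x^2 + 8)^3
Second-derivative test at each critical point:
  f''(-2.8284) = -0.0663 < 0 → local maximum
  f''(2.8284) = 0.0663 > 0 → local minimum

Critical points: x = -2*sqrt(2) ≈ -2.8284 (local maximum); x = 2*sqrt(2) ≈ 2.8284 (local minimum)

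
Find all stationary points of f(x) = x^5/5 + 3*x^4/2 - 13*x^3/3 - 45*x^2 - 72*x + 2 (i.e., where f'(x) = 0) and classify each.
f'(x) = x^4 + 6*x^3 - 13*x^2 - 90*x - 72

Solve f'(x) = 0:
  Factor: x^4 + 6*x^3 - 13*x^2 - 90*x - 72 = (x - 4)*(x + 1)*(x + 3)*(x + 6) = 0.
  ⇒ x = -6, -3, -1, 4

f''(x) = 4*x^3 + 18*x^2 - 26*x - 90
Second-derivative test at each critical point:
  f''(-6) = -150 < 0 → local maximum
  f''(-3) = 42 > 0 → local minimum
  f''(-1) = -50 < 0 → local maximum
  f''(4) = 350 > 0 → local minimum

Critical points: x = -6 (local maximum); x = -3 (local minimum); x = -1 (local maximum); x = 4 (local minimum)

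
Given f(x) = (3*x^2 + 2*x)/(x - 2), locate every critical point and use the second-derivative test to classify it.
f'(x) = (3*x^2 - 12*x - 4)/(x^2 - 4*x + 4)

Solve f'(x) = 0:
  f'(x) = (3*x^2 - 12*x - 4)/(x - 2)^2; the denominator is positive wherever f is defined, so f'(x) = 0 ⇔ 3*x^2 - 12*x - 4 = 0.
  3*x^2 - 12*x - 4 = 0 has no rational roots; quadratic formula: x = (12 ± √192)/6.
  ⇒ x = 2 - 4*sqrt(3)/3 ≈ -0.3094, 2 + 4*sqrt(3)/3 ≈ 4.3094

f''(x) = 32/(x^3 - 6*x^2 + 12*x - 8)
Second-derivative test at each critical point:
  f''(-0.3094) = -2.5981 < 0 → local maximum
  f''(4.3094) = 2.5981 > 0 → local minimum

Critical points: x = 2 - 4*sqrt(3)/3 ≈ -0.3094 (local maximum); x = 2 + 4*sqrt(3)/3 ≈ 4.3094 (local minimum)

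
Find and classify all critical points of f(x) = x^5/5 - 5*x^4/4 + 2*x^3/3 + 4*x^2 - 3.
f'(x) = x*(x^3 - 5*x^2 + 2*x + 8)

Solve f'(x) = 0:
  Factor: x^4 - 5*x^3 + 2*x^2 + 8*x = x*(x - 4)*(x - 2)*(x + 1) = 0.
  ⇒ x = -1, 0, 2, 4

f''(x) = 4*x^3 - 15*x^2 + 4*x + 8
Second-derivative test at each critical point:
  f''(-1) = -15 < 0 → local maximum
  f''(0) = 8 > 0 → local minimum
  f''(2) = -12 < 0 → local maximum
  f''(4) = 40 > 0 → local minimum

Critical points: x = -1 (local maximum); x = 0 (local minimum); x = 2 (local maximum); x = 4 (local minimum)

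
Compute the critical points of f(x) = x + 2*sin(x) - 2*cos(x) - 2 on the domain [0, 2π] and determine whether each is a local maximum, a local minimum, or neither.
f'(x) = 2*sqrt(2)*sin(x + pi/4) + 1

Solve f'(x) = 0 on [0, 2π]:
  f'(x) = 0 ⇔ 2*sin(x) + 2*cos(x) = -1. Write the left side as R·cos(x + φ) with R = √(2² + (-2)²) = 2*sqrt(2), cos φ = sqrt(2)/2, sin φ = -sqrt(2)/2; then cos(x + φ) = -sqrt(2)/4. Solve for x and keep the solutions lying in [0, 2π].
  ⇒ x = atan((-1 + sqrt(7))/(-sqrt(7) - 1)) + pi ≈ 2.7176, atan((-sqrt(7) - 1)/(-1 + sqrt(7))) + 2*pi ≈ 5.1364

f''(x) = 2*sqrt(2)*cos(x + pi/4)
Second-derivative test at each critical point:
  f''(2.7176) = -2.6458 < 0 → local maximum
  f''(5.1364) = 2.6458 > 0 → local minimum

Critical points: x = atan((-1 + sqrt(7))/(-sqrt(7) - 1)) + pi ≈ 2.7176 (local maximum); x = atan((-sqrt(7) - 1)/(-1 + sqrt(7))) + 2*pi ≈ 5.1364 (local minimum)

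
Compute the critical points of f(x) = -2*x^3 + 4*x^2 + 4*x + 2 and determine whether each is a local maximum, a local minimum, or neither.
f'(x) = -6*x^2 + 8*x + 4

Solve f'(x) = 0:
  Factor: -6*x^2 + 8*x + 4 = -2*(3*x^2 - 4*x - 2); 3*x^2 - 4*x - 2 = 0 has no rational roots; quadratic formula: x = (4 ± √40)/6.
  ⇒ x = 2/3 - sqrt(10)/3 ≈ -0.3874, 2/3 + sqrt(10)/3 ≈ 1.7208

f''(x) = 8 - 12*x
Second-derivative test at each critical point:
  f''(-0.3874) = 12.6491 > 0 → local minimum
  f''(1.7208) = -12.6491 < 0 → local maximum

Critical points: x = 2/3 - sqrt(10)/3 ≈ -0.3874 (local minimum); x = 2/3 + sqrt(10)/3 ≈ 1.7208 (local maximum)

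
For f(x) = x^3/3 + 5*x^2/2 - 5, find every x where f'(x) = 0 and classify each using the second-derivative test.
f'(x) = x*(x + 5)

Solve f'(x) = 0:
  Factor: x^2 + 5*x = x*(x + 5) = 0.
  ⇒ x = -5, 0

f''(x) = 2*x + 5
Second-derivative test at each critical point:
  f''(-5) = -5 < 0 → local maximum
  f''(0) = 5 > 0 → local minimum

Critical points: x = -5 (local maximum); x = 0 (local minimum)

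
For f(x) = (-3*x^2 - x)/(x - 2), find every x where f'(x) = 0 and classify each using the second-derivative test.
f'(x) = (-3*x^2 + 12*x + 2)/(x^2 - 4*x + 4)

Solve f'(x) = 0:
  f'(x) = -(3*x^2 - 12*x - 2)/(x - 2)^2; the denominator is positive wherever f is defined, so f'(x) = 0 ⇔ -3*x^2 + 12*x + 2 = 0.
  3*x^2 - 12*x - 2 = 0 has no rational roots; quadratic formula: x = (12 ± √168)/6.
  ⇒ x = 2 - sqrt(42)/3 ≈ -0.1602, 2 + sqrt(42)/3 ≈ 4.1602

f''(x) = -28/(x^3 - 6*x^2 + 12*x - 8)
Second-derivative test at each critical point:
  f''(-0.1602) = 2.7775 > 0 → local minimum
  f''(4.1602) = -2.7775 < 0 → local maximum

Critical points: x = 2 - sqrt(42)/3 ≈ -0.1602 (local minimum); x = 2 + sqrt(42)/3 ≈ 4.1602 (local maximum)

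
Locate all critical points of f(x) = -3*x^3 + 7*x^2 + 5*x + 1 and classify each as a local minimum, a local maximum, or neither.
f'(x) = -9*x^2 + 14*x + 5

Solve f'(x) = 0:
  9*x^2 - 14*x - 5 = 0 has no rational roots; quadratic formula: x = (14 ± √376)/18.
  ⇒ x = 7/9 - sqrt(94)/9 ≈ -0.2995, 7/9 + sqrt(94)/9 ≈ 1.8550

f''(x) = 14 - 18*x
Second-derivative test at each critical point:
  f''(-0.2995) = 19.3907 > 0 → local minimum
  f''(1.8550) = -19.3907 < 0 → local maximum

Critical points: x = 7/9 - sqrt(94)/9 ≈ -0.2995 (local minimum); x = 7/9 + sqrt(94)/9 ≈ 1.8550 (local maximum)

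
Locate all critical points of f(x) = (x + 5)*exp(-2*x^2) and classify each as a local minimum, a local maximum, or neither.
f'(x) = (-4*x*(x + 5) + 1)*exp(-2*x^2)

Solve f'(x) = 0:
  f'(x) = (-4*x^2 - 20*x + 1)·exp(-2*x^2) and exp(-2*x^2) > 0 for every x, so f'(x) = 0 ⇔ -4*x^2 - 20*x + 1 = 0.
  4*x^2 + 20*x - 1 = 0 has no rational roots; quadratic formula: x = (-20 ± √416)/8.
  ⇒ x = -sqrt(26)/2 - 5/2 ≈ -5.0495, -5/2 + sqrt(26)/2 ≈ 0.0495

f''(x) = 4*(4*x^2*(x + 5) - 3*x - 5)*exp(-2*x^2)
Second-derivative test at each critical point:
  f''(-5.0495) = 1.454e-21 > 0 → local minimum
  f''(0.0495) = -20.2963 < 0 → local maximum

Critical points: x = -sqrt(26)/2 - 5/2 ≈ -5.0495 (local minimum); x = -5/2 + sqrt(26)/2 ≈ 0.0495 (local maximum)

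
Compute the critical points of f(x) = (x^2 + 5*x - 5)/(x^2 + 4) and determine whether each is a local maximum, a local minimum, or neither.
f'(x) = (-5*x^2 + 18*x + 20)/(x^4 + 8*x^2 + 16)

Solve f'(x) = 0:
  f'(x) = -(5*x^2 - 18*x - 20)/(x^2 + 4)^2; the denominator is positive wherever f is defined, so f'(x) = 0 ⇔ -5*x^2 + 18*x + 20 = 0.
  5*x^2 - 18*x - 20 = 0 has no rational roots; quadratic formula: x = (18 ± √724)/10.
  ⇒ x = 9/5 - sqrt(181)/5 ≈ -0.8907, 9/5 + sqrt(181)/5 ≈ 4.4907

f''(x) = 2*(5*x^3 - 27*x^2 - 60*x + 36)/(x^6 + 12*x^4 + 48*x^2 + 64)
Second-derivative test at each critical point:
  f''(-0.8907) = 1.1711 > 0 → local minimum
  f''(4.4907) = -0.0461 < 0 → local maximum

Critical points: x = 9/5 - sqrt(181)/5 ≈ -0.8907 (local minimum); x = 9/5 + sqrt(181)/5 ≈ 4.4907 (local maximum)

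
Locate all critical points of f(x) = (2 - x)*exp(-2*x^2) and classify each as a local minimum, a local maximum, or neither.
f'(x) = (4*x*(x - 2) - 1)*exp(-2*x^2)

Solve f'(x) = 0:
  f'(x) = (4*x^2 - 8*x - 1)·exp(-2*x^2) and exp(-2*x^2) > 0 for every x, so f'(x) = 0 ⇔ 4*x^2 - 8*x - 1 = 0.
  4*x^2 - 8*x - 1 = 0 has no rational roots; quadratic formula: x = (8 ± √80)/8.
  ⇒ x = 1 - sqrt(5)/2 ≈ -0.1180, 1 + sqrt(5)/2 ≈ 2.1180

f''(x) = 4*(4*x^2*(2 - x) + 3*x - 2)*exp(-2*x^2)
Second-derivative test at each critical point:
  f''(-0.1180) = -8.6985 < 0 → local maximum
  f''(2.1180) = 0.0011 > 0 → local minimum

Critical points: x = 1 - sqrt(5)/2 ≈ -0.1180 (local maximum); x = 1 + sqrt(5)/2 ≈ 2.1180 (local minimum)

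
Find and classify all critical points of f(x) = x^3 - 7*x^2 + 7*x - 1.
f'(x) = 3*x^2 - 14*x + 7

Solve f'(x) = 0:
  3*x^2 - 14*x + 7 = 0 has no rational roots; quadratic formula: x = (14 ± √112)/6.
  ⇒ x = 7/3 - 2*sqrt(7)/3 ≈ 0.5695, 2*sqrt(7)/3 + 7/3 ≈ 4.0972

f''(x) = 6*x - 14
Second-derivative test at each critical point:
  f''(0.5695) = -10.5830 < 0 → local maximum
  f''(4.0972) = 10.5830 > 0 → local minimum

Critical points: x = 7/3 - 2*sqrt(7)/3 ≈ 0.5695 (local maximum); x = 2*sqrt(7)/3 + 7/3 ≈ 4.0972 (local minimum)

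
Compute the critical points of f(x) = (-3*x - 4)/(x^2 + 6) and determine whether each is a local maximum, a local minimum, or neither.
f'(x) = (3*x^2 + 8*x - 18)/(x^4 + 12*x^2 + 36)

Solve f'(x) = 0:
  f'(x) = (3*x^2 + 8*x - 18)/(x^2 + 6)^2; the denominator is positive wherever f is defined, so f'(x) = 0 ⇔ 3*x^2 + 8*x - 18 = 0.
  3*x^2 + 8*x - 18 = 0 has no rational roots; quadratic formula: x = (-8 ± √280)/6.
  ⇒ x = -sqrt(70)/3 - 4/3 ≈ -4.1222, -4/3 + sqrt(70)/3 ≈ 1.4555

f''(x) = 2*(-4*x^2*(3*x + 4) + (9*x + 4)*(x^2 + 6))/(x^2 + 6)^3
Second-derivative test at each critical point:
  f''(-4.1222) = -0.0317 < 0 → local maximum
  f''(1.4555) = 0.2539 > 0 → local minimum

Critical points: x = -sqrt(70)/3 - 4/3 ≈ -4.1222 (local maximum); x = -4/3 + sqrt(70)/3 ≈ 1.4555 (local minimum)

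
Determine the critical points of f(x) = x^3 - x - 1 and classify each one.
f'(x) = 3*x^2 - 1

Solve f'(x) = 0:
  3*x^2 - 1 = 0 has no rational roots; quadratic formula: x = (0 ± √12)/6.
  ⇒ x = -sqrt(3)/3 ≈ -0.5774, sqrt(3)/3 ≈ 0.5774

f''(x) = 6*x
Second-derivative test at each critical point:
  f''(-0.5774) = -3.4641 < 0 → local maximum
  f''(0.5774) = 3.4641 > 0 → local minimum

Critical points: x = -sqrt(3)/3 ≈ -0.5774 (local maximum); x = sqrt(3)/3 ≈ 0.5774 (local minimum)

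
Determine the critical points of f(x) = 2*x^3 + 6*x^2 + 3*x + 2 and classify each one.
f'(x) = 6*x^2 + 12*x + 3

Solve f'(x) = 0:
  Factor: 6*x^2 + 12*x + 3 = 3*(2*x^2 + 4*x + 1); 2*x^2 + 4*x + 1 = 0 has no rational roots; quadratic formula: x = (-4 ± √8)/4.
  ⇒ x = -1 - sqrt(2)/2 ≈ -1.7071, -1 + sqrt(2)/2 ≈ -0.2929

f''(x) = 12*x + 12
Second-derivative test at each critical point:
  f''(-1.7071) = -8.4853 < 0 → local maximum
  f''(-0.2929) = 8.4853 > 0 → local minimum

Critical points: x = -1 - sqrt(2)/2 ≈ -1.7071 (local maximum); x = -1 + sqrt(2)/2 ≈ -0.2929 (local minimum)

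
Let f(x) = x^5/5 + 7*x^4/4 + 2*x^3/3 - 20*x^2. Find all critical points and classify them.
f'(x) = x*(x^3 + 7*x^2 + 2*x - 40)

Solve f'(x) = 0:
  Factor: x^4 + 7*x^3 + 2*x^2 - 40*x = x*(x - 2)*(x + 4)*(x + 5) = 0.
  ⇒ x = -5, -4, 0, 2

f''(x) = 4*x^3 + 21*x^2 + 4*x - 40
Second-derivative test at each critical point:
  f''(-5) = -35 < 0 → local maximum
  f''(-4) = 24 > 0 → local minimum
  f''(0) = -40 < 0 → local maximum
  f''(2) = 84 > 0 → local minimum

Critical points: x = -5 (local maximum); x = -4 (local minimum); x = 0 (local maximum); x = 2 (local minimum)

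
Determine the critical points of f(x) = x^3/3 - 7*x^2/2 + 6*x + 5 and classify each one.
f'(x) = x^2 - 7*x + 6

Solve f'(x) = 0:
  Factor: x^2 - 7*x + 6 = (x - 6)*(x - 1) = 0.
  ⇒ x = 1, 6

f''(x) = 2*x - 7
Second-derivative test at each critical point:
  f''(1) = -5 < 0 → local maximum
  f''(6) = 5 > 0 → local minimum

Critical points: x = 1 (local maximum); x = 6 (local minimum)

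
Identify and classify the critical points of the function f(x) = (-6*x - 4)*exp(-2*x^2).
f'(x) = 2*(4*x*(3*x + 2) - 3)*exp(-2*x^2)

Solve f'(x) = 0:
  f'(x) = (24*x^2 + 16*x - 6)·exp(-2*x^2) and exp(-2*x^2) > 0 for every x, so f'(x) = 0 ⇔ 24*x^2 + 16*x - 6 = 0.
  Factor: 24*x^2 + 16*x - 6 = 2*(12*x^2 + 8*x - 3); 12*x^2 + 8*x - 3 = 0 has no rational roots; quadratic formula: x = (-8 ± √208)/24.
  ⇒ x = -sqrt(13)/6 - 1/3 ≈ -0.9343, -1/3 + sqrt(13)/6 ≈ 0.2676

f''(x) = 8*(-12*x^3 - 8*x^2 + 9*x + 2)*exp(-2*x^2)
Second-derivative test at each critical point:
  f''(-0.9343) = -5.0341 < 0 → local maximum
  f''(0.2676) = 24.9957 > 0 → local minimum

Critical points: x = -sqrt(13)/6 - 1/3 ≈ -0.9343 (local maximum); x = -1/3 + sqrt(13)/6 ≈ 0.2676 (local minimum)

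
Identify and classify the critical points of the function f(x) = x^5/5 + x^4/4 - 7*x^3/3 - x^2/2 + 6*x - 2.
f'(x) = x^4 + x^3 - 7*x^2 - x + 6

Solve f'(x) = 0:
  Factor: x^4 + x^3 - 7*x^2 - x + 6 = (x - 2)*(x - 1)*(x + 1)*(x + 3) = 0.
  ⇒ x = -3, -1, 1, 2

f''(x) = 4*x^3 + 3*x^2 - 14*x - 1
Second-derivative test at each critical point:
  f''(-3) = -40 < 0 → local maximum
  f''(-1) = 12 > 0 → local minimum
  f''(1) = -8 < 0 → local maximum
  f''(2) = 15 > 0 → local minimum

Critical points: x = -3 (local maximum); x = -1 (local minimum); x = 1 (local maximum); x = 2 (local minimum)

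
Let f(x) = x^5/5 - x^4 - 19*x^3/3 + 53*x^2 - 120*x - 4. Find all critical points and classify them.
f'(x) = x^4 - 4*x^3 - 19*x^2 + 106*x - 120

Solve f'(x) = 0:
  Factor: x^4 - 4*x^3 - 19*x^2 + 106*x - 120 = (x - 4)*(x - 3)*(x - 2)*(x + 5) = 0.
  ⇒ x = -5, 2, 3, 4

f''(x) = 4*x^3 - 12*x^2 - 38*x + 106
Second-derivative test at each critical point:
  f''(-5) = -504 < 0 → local maximum
  f''(2) = 14 > 0 → local minimum
  f''(3) = -8 < 0 → local maximum
  f''(4) = 18 > 0 → local minimum

Critical points: x = -5 (local maximum); x = 2 (local minimum); x = 3 (local maximum); x = 4 (local minimum)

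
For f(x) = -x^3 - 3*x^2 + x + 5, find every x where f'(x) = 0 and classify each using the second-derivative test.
f'(x) = -3*x^2 - 6*x + 1

Solve f'(x) = 0:
  3*x^2 + 6*x - 1 = 0 has no rational roots; quadratic formula: x = (-6 ± √48)/6.
  ⇒ x = -2*sqrt(3)/3 - 1 ≈ -2.1547, -1 + 2*sqrt(3)/3 ≈ 0.1547

f''(x) = -6*x - 6
Second-derivative test at each critical point:
  f''(-2.1547) = 6.9282 > 0 → local minimum
  f''(0.1547) = -6.9282 < 0 → local maximum

Critical points: x = -2*sqrt(3)/3 - 1 ≈ -2.1547 (local minimum); x = -1 + 2*sqrt(3)/3 ≈ 0.1547 (local maximum)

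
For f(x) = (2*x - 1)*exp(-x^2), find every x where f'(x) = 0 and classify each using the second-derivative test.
f'(x) = 2*(-x*(2*x - 1) + 1)*exp(-x^2)

Solve f'(x) = 0:
  f'(x) = (-4*x^2 + 2*x + 2)·exp(-x^2) and exp(-x^2) > 0 for every x, so f'(x) = 0 ⇔ -4*x^2 + 2*x + 2 = 0.
  Factor: -4*x^2 + 2*x + 2 = -2*(x - 1)*(2*x + 1) = 0.
  ⇒ x = -1/2, 1

f''(x) = 2*(2*x^2*(2*x - 1) - 6*x + 1)*exp(-x^2)
Second-derivative test at each critical point:
  f''(-1/2) = 4.6728 > 0 → local minimum
  f''(1) = -2.2073 < 0 → local maximum

Critical points: x = -1/2 (local minimum); x = 1 (local maximum)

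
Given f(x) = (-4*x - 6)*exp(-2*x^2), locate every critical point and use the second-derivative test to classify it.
f'(x) = 4*(2*x*(2*x + 3) - 1)*exp(-2*x^2)

Solve f'(x) = 0:
  f'(x) = (16*x^2 + 24*x - 4)·exp(-2*x^2) and exp(-2*x^2) > 0 for every x, so f'(x) = 0 ⇔ 16*x^2 + 24*x - 4 = 0.
  Factor: 16*x^2 + 24*x - 4 = 4*(4*x^2 + 6*x - 1); 4*x^2 + 6*x - 1 = 0 has no rational roots; quadratic formula: x = (-6 ± √52)/8.
  ⇒ x = -sqrt(13)/4 - 3/4 ≈ -1.6514, -3/4 + sqrt(13)/4 ≈ 0.1514

f''(x) = 8*(-8*x^3 - 12*x^2 + 6*x + 3)*exp(-2*x^2)
Second-derivative test at each critical point:
  f''(-1.6514) = -0.1234 < 0 → local maximum
  f''(0.1514) = 27.5521 > 0 → local minimum

Critical points: x = -sqrt(13)/4 - 3/4 ≈ -1.6514 (local maximum); x = -3/4 + sqrt(13)/4 ≈ 0.1514 (local minimum)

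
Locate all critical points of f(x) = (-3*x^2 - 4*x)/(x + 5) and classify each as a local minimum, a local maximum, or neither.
f'(x) = (-3*x^2 - 30*x - 20)/(x^2 + 10*x + 25)

Solve f'(x) = 0:
  f'(x) = -(3*x^2 + 30*x + 20)/(x + 5)^2; the denominator is positive wherever f is defined, so f'(x) = 0 ⇔ -3*x^2 - 30*x - 20 = 0.
  3*x^2 + 30*x + 20 = 0 has no rational roots; quadratic formula: x = (-30 ± √660)/6.
  ⇒ x = -5 - sqrt(165)/3 ≈ -9.2817, -5 + sqrt(165)/3 ≈ -0.7183

f''(x) = -110/(x^3 + 15*x^2 + 75*x + 125)
Second-derivative test at each critical point:
  f''(-9.2817) = 1.4013 > 0 → local minimum
  f''(-0.7183) = -1.4013 < 0 → local maximum

Critical points: x = -5 - sqrt(165)/3 ≈ -9.2817 (local minimum); x = -5 + sqrt(165)/3 ≈ -0.7183 (local maximum)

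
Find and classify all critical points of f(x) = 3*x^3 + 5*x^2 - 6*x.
f'(x) = 9*x^2 + 10*x - 6

Solve f'(x) = 0:
  9*x^2 + 10*x - 6 = 0 has no rational roots; quadratic formula: x = (-10 ± √316)/18.
  ⇒ x = -sqrt(79)/9 - 5/9 ≈ -1.5431, -5/9 + sqrt(79)/9 ≈ 0.4320

f''(x) = 18*x + 10
Second-derivative test at each critical point:
  f''(-1.5431) = -17.7764 < 0 → local maximum
  f''(0.4320) = 17.7764 > 0 → local minimum

Critical points: x = -sqrt(79)/9 - 5/9 ≈ -1.5431 (local maximum); x = -5/9 + sqrt(79)/9 ≈ 0.4320 (local minimum)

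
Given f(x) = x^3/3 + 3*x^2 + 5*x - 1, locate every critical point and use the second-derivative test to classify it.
f'(x) = x^2 + 6*x + 5

Solve f'(x) = 0:
  Factor: x^2 + 6*x + 5 = (x + 1)*(x + 5) = 0.
  ⇒ x = -5, -1

f''(x) = 2*x + 6
Second-derivative test at each critical point:
  f''(-5) = -4 < 0 → local maximum
  f''(-1) = 4 > 0 → local minimum

Critical points: x = -5 (local maximum); x = -1 (local minimum)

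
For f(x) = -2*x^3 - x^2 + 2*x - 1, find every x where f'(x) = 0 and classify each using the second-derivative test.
f'(x) = -6*x^2 - 2*x + 2

Solve f'(x) = 0:
  Factor: -6*x^2 - 2*x + 2 = -2*(3*x^2 + x - 1); 3*x^2 + x - 1 = 0 has no rational roots; quadratic formula: x = (-1 ± √13)/6.
  ⇒ x = -sqrt(13)/6 - 1/6 ≈ -0.7676, -1/6 + sqrt(13)/6 ≈ 0.4343

f''(x) = -12*x - 2
Second-derivative test at each critical point:
  f''(-0.7676) = 7.2111 > 0 → local minimum
  f''(0.4343) = -7.2111 < 0 → local maximum

Critical points: x = -sqrt(13)/6 - 1/6 ≈ -0.7676 (local minimum); x = -1/6 + sqrt(13)/6 ≈ 0.4343 (local maximum)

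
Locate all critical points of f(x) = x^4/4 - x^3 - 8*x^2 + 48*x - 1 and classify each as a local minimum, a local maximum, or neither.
f'(x) = x^3 - 3*x^2 - 16*x + 48

Solve f'(x) = 0:
  Factor: x^3 - 3*x^2 - 16*x + 48 = (x - 4)*(x - 3)*(x + 4) = 0.
  ⇒ x = -4, 3, 4

f''(x) = 3*x^2 - 6*x - 16
Second-derivative test at each critical point:
  f''(-4) = 56 > 0 → local minimum
  f''(3) = -7 < 0 → local maximum
  f''(4) = 8 > 0 → local minimum

Critical points: x = -4 (local minimum); x = 3 (local maximum); x = 4 (local minimum)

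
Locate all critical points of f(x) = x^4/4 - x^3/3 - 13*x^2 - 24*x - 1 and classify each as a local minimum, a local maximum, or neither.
f'(x) = x^3 - x^2 - 26*x - 24

Solve f'(x) = 0:
  Factor: x^3 - x^2 - 26*x - 24 = (x - 6)*(x + 1)*(x + 4) = 0.
  ⇒ x = -4, -1, 6

f''(x) = 3*x^2 - 2*x - 26
Second-derivative test at each critical point:
  f''(-4) = 30 > 0 → local minimum
  f''(-1) = -21 < 0 → local maximum
  f''(6) = 70 > 0 → local minimum

Critical points: x = -4 (local minimum); x = -1 (local maximum); x = 6 (local minimum)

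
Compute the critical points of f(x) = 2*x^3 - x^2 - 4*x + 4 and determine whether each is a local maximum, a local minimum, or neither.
f'(x) = 6*x^2 - 2*x - 4

Solve f'(x) = 0:
  Factor: 6*x^2 - 2*x - 4 = 2*(x - 1)*(3*x + 2) = 0.
  ⇒ x = -2/3, 1

f''(x) = 12*x - 2
Second-derivative test at each critical point:
  f''(-2/3) = -10 < 0 → local maximum
  f''(1) = 10 > 0 → local minimum

Critical points: x = -2/3 (local maximum); x = 1 (local minimum)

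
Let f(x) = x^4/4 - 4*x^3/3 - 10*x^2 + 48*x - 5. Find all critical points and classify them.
f'(x) = x^3 - 4*x^2 - 20*x + 48

Solve f'(x) = 0:
  Factor: x^3 - 4*x^2 - 20*x + 48 = (x - 6)*(x - 2)*(x + 4) = 0.
  ⇒ x = -4, 2, 6

f''(x) = 3*x^2 - 8*x - 20
Second-derivative test at each critical point:
  f''(-4) = 60 > 0 → local minimum
  f''(2) = -24 < 0 → local maximum
  f''(6) = 40 > 0 → local minimum

Critical points: x = -4 (local minimum); x = 2 (local maximum); x = 6 (local minimum)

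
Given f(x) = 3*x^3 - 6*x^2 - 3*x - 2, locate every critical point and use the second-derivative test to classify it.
f'(x) = 9*x^2 - 12*x - 3

Solve f'(x) = 0:
  Factor: 9*x^2 - 12*x - 3 = 3*(3*x^2 - 4*x - 1); 3*x^2 - 4*x - 1 = 0 has no rational roots; quadratic formula: x = (4 ± √28)/6.
  ⇒ x = 2/3 - sqrt(7)/3 ≈ -0.2153, 2/3 + sqrt(7)/3 ≈ 1.5486

f''(x) = 18*x - 12
Second-derivative test at each critical point:
  f''(-0.2153) = -15.8745 < 0 → local maximum
  f''(1.5486) = 15.8745 > 0 → local minimum

Critical points: x = 2/3 - sqrt(7)/3 ≈ -0.2153 (local maximum); x = 2/3 + sqrt(7)/3 ≈ 1.5486 (local minimum)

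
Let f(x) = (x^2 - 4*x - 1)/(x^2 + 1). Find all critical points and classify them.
f'(x) = 4*(x^2 + x - 1)/(x^4 + 2*x^2 + 1)

Solve f'(x) = 0:
  f'(x) = 4*(x^2 + x - 1)/(x^2 + 1)^2; the denominator is positive wherever f is defined, so f'(x) = 0 ⇔ 4*x^2 + 4*x - 4 = 0.
  Factor: 4*x^2 + 4*x - 4 = 4*(x^2 + x - 1); x^2 + x - 1 = 0 has no rational roots; quadratic formula: x = (-1 ± √5)/2.
  ⇒ x = -sqrt(5)/2 - 1/2 ≈ -1.6180, -1/2 + sqrt(5)/2 ≈ 0.6180

f''(x) = 4*(-2*x^3 - 3*x^2 + 6*x + 1)/(x^6 + 3*x^4 + 3*x^2 + 1)
Second-derivative test at each critical point:
  f''(-1.6180) = -0.6833 < 0 → local maximum
  f''(0.6180) = 4.6833 > 0 → local minimum

Critical points: x = -sqrt(5)/2 - 1/2 ≈ -1.6180 (local maximum); x = -1/2 + sqrt(5)/2 ≈ 0.6180 (local minimum)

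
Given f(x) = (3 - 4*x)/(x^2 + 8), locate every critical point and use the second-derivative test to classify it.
f'(x) = 2*(2*x^2 - 3*x - 16)/(x^4 + 16*x^2 + 64)

Solve f'(x) = 0:
  f'(x) = 2*(2*x^2 - 3*x - 16)/(x^2 + 8)^2; the denominator is positive wherever f is defined, so f'(x) = 0 ⇔ 4*x^2 - 6*x - 32 = 0.
  Factor: 4*x^2 - 6*x - 32 = 2*(2*x^2 - 3*x - 16); 2*x^2 - 3*x - 16 = 0 has no rational roots; quadratic formula: x = (3 ± √137)/4.
  ⇒ x = 3/4 - sqrt(137)/4 ≈ -2.1762, 3/4 + sqrt(137)/4 ≈ 3.6762

f''(x) = 2*(4*x^2*(3 - 4*x) + 3*(4*x - 1)*(x^2 + 8))/(x^2 + 8)^3
Second-derivative test at each critical point:
  f''(-2.1762) = -0.1443 < 0 → local maximum
  f''(3.6762) = 0.0506 > 0 → local minimum

Critical points: x = 3/4 - sqrt(137)/4 ≈ -2.1762 (local maximum); x = 3/4 + sqrt(137)/4 ≈ 3.6762 (local minimum)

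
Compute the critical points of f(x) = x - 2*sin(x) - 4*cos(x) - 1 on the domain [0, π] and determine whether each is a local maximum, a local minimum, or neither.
f'(x) = 4*sin(x) - 2*cos(x) + 1

Solve f'(x) = 0 on [0, π]:
  f'(x) = 0 ⇔ 4*sin(x) - 2*cos(x) = -1. Write the left side as R·cos(x + φ) with R = √((-2)² + (-4)²) = 2*sqrt(5), cos φ = -sqrt(5)/5, sin φ = -2*sqrt(5)/5; then cos(x + φ) = -sqrt(5)/10. Solve for x and keep the solutions lying in [0, π].
  ⇒ x = atan((-2 + sqrt(19))/(1 + 2*sqrt(19))) ≈ 0.2381

f''(x) = 2*sin(x) + 4*cos(x)
Second-derivative test at each critical point:
  f''(0.2381) = 4.3589 > 0 → local minimum

Critical points: x = atan((-2 + sqrt(19))/(1 + 2*sqrt(19))) ≈ 0.2381 (local minimum)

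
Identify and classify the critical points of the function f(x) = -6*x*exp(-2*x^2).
f'(x) = 6*(4*x^2 - 1)*exp(-2*x^2)

Solve f'(x) = 0:
  f'(x) = (24*x^2 - 6)·exp(-2*x^2) and exp(-2*x^2) > 0 for every x, so f'(x) = 0 ⇔ 24*x^2 - 6 = 0.
  Factor: 24*x^2 - 6 = 6*(2*x - 1)*(2*x + 1) = 0.
  ⇒ x = -1/2, 1/2

f''(x) = (-96*x^3 + 72*x)*exp(-2*x^2)
Second-derivative test at each critical point:
  f''(-1/2) = -14.5567 < 0 → local maximum
  f''(1/2) = 14.5567 > 0 → local minimum

Critical points: x = -1/2 (local maximum); x = 1/2 (local minimum)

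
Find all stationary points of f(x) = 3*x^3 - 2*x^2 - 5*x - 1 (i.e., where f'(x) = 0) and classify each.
f'(x) = 9*x^2 - 4*x - 5

Solve f'(x) = 0:
  Factor: 9*x^2 - 4*x - 5 = (x - 1)*(9*x + 5) = 0.
  ⇒ x = -5/9, 1

f''(x) = 18*x - 4
Second-derivative test at each critical point:
  f''(-5/9) = -14 < 0 → local maximum
  f''(1) = 14 > 0 → local minimum

Critical points: x = -5/9 (local maximum); x = 1 (local minimum)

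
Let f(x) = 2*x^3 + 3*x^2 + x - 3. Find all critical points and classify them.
f'(x) = 6*x^2 + 6*x + 1

Solve f'(x) = 0:
  6*x^2 + 6*x + 1 = 0 has no rational roots; quadratic formula: x = (-6 ± √12)/12.
  ⇒ x = -1/2 - sqrt(3)/6 ≈ -0.7887, -1/2 + sqrt(3)/6 ≈ -0.2113

f''(x) = 12*x + 6
Second-derivative test at each critical point:
  f''(-0.7887) = -3.4641 < 0 → local maximum
  f''(-0.2113) = 3.4641 > 0 → local minimum

Critical points: x = -1/2 - sqrt(3)/6 ≈ -0.7887 (local maximum); x = -1/2 + sqrt(3)/6 ≈ -0.2113 (local minimum)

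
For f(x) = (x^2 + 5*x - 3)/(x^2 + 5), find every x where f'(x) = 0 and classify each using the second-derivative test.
f'(x) = (-5*x^2 + 16*x + 25)/(x^4 + 10*x^2 + 25)

Solve f'(x) = 0:
  f'(x) = -(5*x^2 - 16*x - 25)/(x^2 + 5)^2; the denominator is positive wherever f is defined, so f'(x) = 0 ⇔ -5*x^2 + 16*x + 25 = 0.
  5*x^2 - 16*x - 25 = 0 has no rational roots; quadratic formula: x = (16 ± √756)/10.
  ⇒ x = 8/5 - 3*sqrt(21)/5 ≈ -1.1495, 8/5 + 3*sqrt(21)/5 ≈ 4.3495

f''(x) = 2*(5*x^3 - 24*x^2 - 75*x + 40)/(x^6 + 15*x^4 + 75*x^2 + 125)
Second-derivative test at each critical point:
  f''(-1.1495) = 0.6881 > 0 → local minimum
  f''(4.3495) = -0.0481 < 0 → local maximum

Critical points: x = 8/5 - 3*sqrt(21)/5 ≈ -1.1495 (local minimum); x = 8/5 + 3*sqrt(21)/5 ≈ 4.3495 (local maximum)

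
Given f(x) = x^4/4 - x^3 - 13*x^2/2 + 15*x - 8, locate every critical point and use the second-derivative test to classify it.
f'(x) = x^3 - 3*x^2 - 13*x + 15

Solve f'(x) = 0:
  Factor: x^3 - 3*x^2 - 13*x + 15 = (x - 5)*(x - 1)*(x + 3) = 0.
  ⇒ x = -3, 1, 5

f''(x) = 3*x^2 - 6*x - 13
Second-derivative test at each critical point:
  f''(-3) = 32 > 0 → local minimum
  f''(1) = -16 < 0 → local maximum
  f''(5) = 32 > 0 → local minimum

Critical points: x = -3 (local minimum); x = 1 (local maximum); x = 5 (local minimum)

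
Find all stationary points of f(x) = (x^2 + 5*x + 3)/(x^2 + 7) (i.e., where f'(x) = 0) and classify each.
f'(x) = (-5*x^2 + 8*x + 35)/(x^4 + 14*x^2 + 49)

Solve f'(x) = 0:
  f'(x) = -(5*x^2 - 8*x - 35)/(x^2 + 7)^2; the denominator is positive wherever f is defined, so f'(x) = 0 ⇔ -5*x^2 + 8*x + 35 = 0.
  5*x^2 - 8*x - 35 = 0 has no rational roots; quadratic formula: x = (8 ± √764)/10.
  ⇒ x = 4/5 - sqrt(191)/5 ≈ -1.9641, 4/5 + sqrt(191)/5 ≈ 3.5641

f''(x) = 2*(5*x^3 - 12*x^2 - 105*x + 28)/(x^6 + 21*x^4 + 147*x^2 + 343)
Second-derivative test at each critical point:
  f''(-1.9641) = 0.2345 > 0 → local minimum
  f''(3.5641) = -0.0712 < 0 → local maximum

Critical points: x = 4/5 - sqrt(191)/5 ≈ -1.9641 (local minimum); x = 4/5 + sqrt(191)/5 ≈ 3.5641 (local maximum)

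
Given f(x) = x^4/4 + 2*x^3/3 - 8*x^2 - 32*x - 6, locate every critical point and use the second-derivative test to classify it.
f'(x) = x^3 + 2*x^2 - 16*x - 32

Solve f'(x) = 0:
  Factor: x^3 + 2*x^2 - 16*x - 32 = (x - 4)*(x + 2)*(x + 4) = 0.
  ⇒ x = -4, -2, 4

f''(x) = 3*x^2 + 4*x - 16
Second-derivative test at each critical point:
  f''(-4) = 16 > 0 → local minimum
  f''(-2) = -12 < 0 → local maximum
  f''(4) = 48 > 0 → local minimum

Critical points: x = -4 (local minimum); x = -2 (local maximum); x = 4 (local minimum)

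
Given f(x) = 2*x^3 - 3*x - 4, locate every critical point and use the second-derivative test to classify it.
f'(x) = 6*x^2 - 3

Solve f'(x) = 0:
  Factor: 6*x^2 - 3 = 3*(2*x^2 - 1); 2*x^2 - 1 = 0 has no rational roots; quadratic formula: x = (0 ± √8)/4.
  ⇒ x = -sqrt(2)/2 ≈ -0.7071, sqrt(2)/2 ≈ 0.7071

f''(x) = 12*x
Second-derivative test at each critical point:
  f''(-0.7071) = -8.4853 < 0 → local maximum
  f''(0.7071) = 8.4853 > 0 → local minimum

Critical points: x = -sqrt(2)/2 ≈ -0.7071 (local maximum); x = sqrt(2)/2 ≈ 0.7071 (local minimum)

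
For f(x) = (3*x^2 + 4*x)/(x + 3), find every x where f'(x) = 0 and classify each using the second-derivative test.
f'(x) = 3*(x^2 + 6*x + 4)/(x^2 + 6*x + 9)

Solve f'(x) = 0:
  f'(x) = 3*(x^2 + 6*x + 4)/(x + 3)^2; the denominator is positive wherever f is defined, so f'(x) = 0 ⇔ 3*x^2 + 18*x + 12 = 0.
  Factor: 3*x^2 + 18*x + 12 = 3*(x^2 + 6*x + 4); x^2 + 6*x + 4 = 0 has no rational roots; quadratic formula: x = (-6 ± √20)/2.
  ⇒ x = -3 - sqrt(5) ≈ -5.2361, -3 + sqrt(5) ≈ -0.7639

f''(x) = 30/(x^3 + 9*x^2 + 27*x + 27)
Second-derivative test at each critical point:
  f''(-5.2361) = -2.6833 < 0 → local maximum
  f''(-0.7639) = 2.6833 > 0 → local minimum

Critical points: x = -3 - sqrt(5) ≈ -5.2361 (local maximum); x = -3 + sqrt(5) ≈ -0.7639 (local minimum)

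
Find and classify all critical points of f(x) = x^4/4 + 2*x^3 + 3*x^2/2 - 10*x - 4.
f'(x) = x^3 + 6*x^2 + 3*x - 10

Solve f'(x) = 0:
  Factor: x^3 + 6*x^2 + 3*x - 10 = (x - 1)*(x + 2)*(x + 5) = 0.
  ⇒ x = -5, -2, 1

f''(x) = 3*x^2 + 12*x + 3
Second-derivative test at each critical point:
  f''(-5) = 18 > 0 → local minimum
  f''(-2) = -9 < 0 → local maximum
  f''(1) = 18 > 0 → local minimum

Critical points: x = -5 (local minimum); x = -2 (local maximum); x = 1 (local minimum)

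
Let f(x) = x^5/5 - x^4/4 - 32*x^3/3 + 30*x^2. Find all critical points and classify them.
f'(x) = x*(x^3 - x^2 - 32*x + 60)

Solve f'(x) = 0:
  Factor: x^4 - x^3 - 32*x^2 + 60*x = x*(x - 5)*(x - 2)*(x + 6) = 0.
  ⇒ x = -6, 0, 2, 5

f''(x) = 4*x^3 - 3*x^2 - 64*x + 60
Second-derivative test at each critical point:
  f''(-6) = -528 < 0 → local maximum
  f''(0) = 60 > 0 → local minimum
  f''(2) = -48 < 0 → local maximum
  f''(5) = 165 > 0 → local minimum

Critical points: x = -6 (local maximum); x = 0 (local minimum); x = 2 (local maximum); x = 5 (local minimum)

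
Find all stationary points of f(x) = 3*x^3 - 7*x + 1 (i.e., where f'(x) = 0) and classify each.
f'(x) = 9*x^2 - 7

Solve f'(x) = 0:
  9*x^2 - 7 = 0 has no rational roots; quadratic formula: x = (0 ± √252)/18.
  ⇒ x = -sqrt(7)/3 ≈ -0.8819, sqrt(7)/3 ≈ 0.8819

f''(x) = 18*x
Second-derivative test at each critical point:
  f''(-0.8819) = -15.8745 < 0 → local maximum
  f''(0.8819) = 15.8745 > 0 → local minimum

Critical points: x = -sqrt(7)/3 ≈ -0.8819 (local maximum); x = sqrt(7)/3 ≈ 0.8819 (local minimum)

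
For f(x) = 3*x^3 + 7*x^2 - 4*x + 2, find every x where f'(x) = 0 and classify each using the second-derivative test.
f'(x) = 9*x^2 + 14*x - 4

Solve f'(x) = 0:
  9*x^2 + 14*x - 4 = 0 has no rational roots; quadratic formula: x = (-14 ± √340)/18.
  ⇒ x = -sqrt(85)/9 - 7/9 ≈ -1.8022, -7/9 + sqrt(85)/9 ≈ 0.2466

f''(x) = 18*x + 14
Second-derivative test at each critical point:
  f''(-1.8022) = -18.4391 < 0 → local maximum
  f''(0.2466) = 18.4391 > 0 → local minimum

Critical points: x = -sqrt(85)/9 - 7/9 ≈ -1.8022 (local maximum); x = -7/9 + sqrt(85)/9 ≈ 0.2466 (local minimum)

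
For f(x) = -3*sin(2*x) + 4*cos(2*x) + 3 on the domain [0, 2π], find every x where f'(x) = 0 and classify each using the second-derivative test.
f'(x) = -8*sin(2*x) - 6*cos(2*x)

Solve f'(x) = 0 on [0, 2π]:
  f'(x) = 0 ⇔ -3*cos(2*x) = 4*sin(2*x) ⇔ tan(2*x) = -3/4, i.e. 2*x = arctan(-3/4) + nπ; keep the solutions lying in [0, 2π].
  ⇒ x = -atan(3/4)/2 + pi/2 ≈ 1.2490, pi - atan(3/4)/2 ≈ 2.8198, -atan(3/4)/2 + 3*pi/2 ≈ 4.3906, -atan(3/4)/2 + 2*pi ≈ 5.9614

f''(x) = 12*sin(2*x) - 16*cos(2*x)
Second-derivative test at each critical point:
  f''(1.2490) = 20 > 0 → local minimum
  f''(2.8198) = -20 < 0 → local maximum
  f''(4.3906) = 20 > 0 → local minimum
  f''(5.9614) = -20 < 0 → local maximum

Critical points: x = -atan(3/4)/2 + pi/2 ≈ 1.2490 (local minimum); x = pi - atan(3/4)/2 ≈ 2.8198 (local maximum); x = -atan(3/4)/2 + 3*pi/2 ≈ 4.3906 (local minimum); x = -atan(3/4)/2 + 2*pi ≈ 5.9614 (local maximum)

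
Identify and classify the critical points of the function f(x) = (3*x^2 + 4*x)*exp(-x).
f'(x) = (-3*x^2 + 2*x + 4)*exp(-x)

Solve f'(x) = 0:
  f'(x) = (-3*x^2 + 2*x + 4)·exp(-x) and exp(-x) > 0 for every x, so f'(x) = 0 ⇔ -3*x^2 + 2*x + 4 = 0.
  3*x^2 - 2*x - 4 = 0 has no rational roots; quadratic formula: x = (2 ± √52)/6.
  ⇒ x = 1/3 - sqrt(13)/3 ≈ -0.8685, 1/3 + sqrt(13)/3 ≈ 1.5352

f''(x) = (3*x^2 - 8*x - 2)*exp(-x)
Second-derivative test at each critical point:
  f''(-0.8685) = 17.1868 > 0 → local minimum
  f''(1.5352) = -1.5534 < 0 → local maximum

Critical points: x = 1/3 - sqrt(13)/3 ≈ -0.8685 (local minimum); x = 1/3 + sqrt(13)/3 ≈ 1.5352 (local maximum)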